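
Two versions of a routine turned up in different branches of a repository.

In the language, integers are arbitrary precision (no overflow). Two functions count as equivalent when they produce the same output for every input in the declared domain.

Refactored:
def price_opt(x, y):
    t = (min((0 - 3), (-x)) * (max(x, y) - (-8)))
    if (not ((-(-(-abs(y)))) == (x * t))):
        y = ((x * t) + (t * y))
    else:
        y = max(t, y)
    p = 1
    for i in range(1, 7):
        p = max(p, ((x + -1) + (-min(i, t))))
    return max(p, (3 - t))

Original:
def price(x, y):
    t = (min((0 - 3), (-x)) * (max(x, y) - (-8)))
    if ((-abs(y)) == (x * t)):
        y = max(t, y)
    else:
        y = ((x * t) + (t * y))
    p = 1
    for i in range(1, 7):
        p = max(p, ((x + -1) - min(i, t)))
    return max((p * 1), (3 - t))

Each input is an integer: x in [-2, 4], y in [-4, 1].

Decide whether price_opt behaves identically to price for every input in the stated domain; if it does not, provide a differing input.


Reading the diff, among the changes: arithmetic usage differs, boolean connective usage differs, constant usage differs.
As a probe, take x=-1, y=-4: price runs t=-21, then ((-abs(y)) == (x * t)) is false, then y=105, then p=1, then (i=1), then p=19, then (i=2), then p=19, then (i=3), then p=19, then (i=4), then p=19, then (i=5), then p=19, then (i=6), then p=19, then returns 24; price_opt runs t=-21, then (not ((-(-(-abs(y)))) == (x * t))) is true, then y=105, then p=1, then (i=1), then p=19, then (i=2), then p=19, then (i=3), then p=19, then (i=4), then p=19, then (i=5), then p=19, then (i=6), then p=19, then returns 24; both end at 24.
Sweeping the whole domain (42 inputs) finds no disagreement.
verdict: equivalent


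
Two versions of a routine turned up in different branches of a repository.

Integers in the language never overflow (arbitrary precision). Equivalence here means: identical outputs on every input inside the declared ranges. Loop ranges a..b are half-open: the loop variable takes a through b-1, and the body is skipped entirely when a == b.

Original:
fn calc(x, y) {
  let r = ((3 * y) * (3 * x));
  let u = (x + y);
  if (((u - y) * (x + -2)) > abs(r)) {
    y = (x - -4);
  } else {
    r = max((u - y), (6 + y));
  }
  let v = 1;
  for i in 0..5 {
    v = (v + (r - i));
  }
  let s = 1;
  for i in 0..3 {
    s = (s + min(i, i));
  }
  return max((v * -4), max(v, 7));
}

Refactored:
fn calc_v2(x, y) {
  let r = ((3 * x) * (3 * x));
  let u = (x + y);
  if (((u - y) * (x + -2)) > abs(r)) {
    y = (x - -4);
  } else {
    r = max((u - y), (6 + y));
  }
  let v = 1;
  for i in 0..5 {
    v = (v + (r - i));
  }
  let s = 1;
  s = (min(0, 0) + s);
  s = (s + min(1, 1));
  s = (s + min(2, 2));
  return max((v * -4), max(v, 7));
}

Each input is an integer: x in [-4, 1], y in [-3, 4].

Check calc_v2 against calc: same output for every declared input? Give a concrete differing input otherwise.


Take x=-4, y=0.
calc: r := 0 | u := -4 | (((u - y) * (x + -2)) > abs(r)): true | y := 0 | v := 1 | iter i=0: | v := 1 | iter i=1: | v := 0 | iter i=2: | v := -2 | iter i=3: | v := -5 | iter i=4: | v := -9 | s := 1 | iter i=0: | s := 1 | iter i=1: | s := 2 | iter i=2: | s := 4 | result 36
calc_v2: r := 144 | u := -4 | (((u - y) * (x + -2)) > abs(r)): false | r := 6 | v := 1 | iter i=0: | v := 7 | iter i=1: | v := 12 | iter i=2: | v := 16 | iter i=3: | v := 19 | iter i=4: | v := 21 | s := 1 | s := 1 | s := 2 | s := 4 | result 21
36 vs 21 — the two versions disagree here.
verdict: not equivalent; witness: x=-4, y=0


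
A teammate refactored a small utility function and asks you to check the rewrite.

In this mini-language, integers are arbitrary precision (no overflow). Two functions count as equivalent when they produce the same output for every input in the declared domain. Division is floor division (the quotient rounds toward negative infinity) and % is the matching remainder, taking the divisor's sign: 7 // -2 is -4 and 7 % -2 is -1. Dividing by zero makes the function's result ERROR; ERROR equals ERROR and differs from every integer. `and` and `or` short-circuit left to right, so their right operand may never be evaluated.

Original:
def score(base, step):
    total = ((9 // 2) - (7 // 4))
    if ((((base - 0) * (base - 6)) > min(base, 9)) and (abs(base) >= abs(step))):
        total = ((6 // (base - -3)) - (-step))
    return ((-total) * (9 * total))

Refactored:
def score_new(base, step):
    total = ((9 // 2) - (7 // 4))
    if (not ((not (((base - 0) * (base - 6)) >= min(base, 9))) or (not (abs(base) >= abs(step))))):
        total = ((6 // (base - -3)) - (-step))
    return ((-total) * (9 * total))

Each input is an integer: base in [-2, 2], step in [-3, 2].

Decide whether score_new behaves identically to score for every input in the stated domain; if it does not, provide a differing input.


Not equivalent: base=0, step=0 separates them (-81 vs -36).
score: total=3, then ((((base - 0) * (base - 6)) > min(base, 9)) and (abs(base) >= abs(step))) is false, then returns -81
score_new: total=3, then (not ((not (((base - 0) * (base - 6)) >= min(base, 9))) or (not (abs(base) >= abs(step))))) is true, then total=2, then returns -36
verdict: not equivalent; witness: base=0, step=0


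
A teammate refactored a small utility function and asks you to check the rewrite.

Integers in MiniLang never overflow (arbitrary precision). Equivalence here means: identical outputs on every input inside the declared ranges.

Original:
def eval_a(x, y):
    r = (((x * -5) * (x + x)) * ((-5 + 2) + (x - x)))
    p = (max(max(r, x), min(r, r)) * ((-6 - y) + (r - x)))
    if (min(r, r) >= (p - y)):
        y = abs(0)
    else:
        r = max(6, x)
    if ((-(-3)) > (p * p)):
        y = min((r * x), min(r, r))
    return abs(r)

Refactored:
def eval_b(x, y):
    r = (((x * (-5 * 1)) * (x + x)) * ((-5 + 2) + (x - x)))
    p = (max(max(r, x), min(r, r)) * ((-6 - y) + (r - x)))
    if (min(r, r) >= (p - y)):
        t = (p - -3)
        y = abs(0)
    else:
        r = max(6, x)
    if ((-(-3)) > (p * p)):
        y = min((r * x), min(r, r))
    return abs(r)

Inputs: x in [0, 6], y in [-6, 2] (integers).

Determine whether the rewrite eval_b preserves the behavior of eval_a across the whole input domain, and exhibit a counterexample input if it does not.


Side by side, the visible changes include: local variable names differ; also statement counts differ; also arithmetic usage differs; also constant usage differs.
One worked example (x=4, y=-5) — eval_a: r = 480; p = 228000; (min(r, r) >= (p - y)) -> false; r = 6; ((-(-3)) > (p * p)) -> false; return 6; eval_b: r = 480; p = 228000; (min(r, r) >= (p - y)) -> false; r = 6; ((-(-3)) > (p * p)) -> false; return 6; agreement on 6.
An exhaustive pass over the 63 declared inputs shows identical outputs.
verdict: equivalent


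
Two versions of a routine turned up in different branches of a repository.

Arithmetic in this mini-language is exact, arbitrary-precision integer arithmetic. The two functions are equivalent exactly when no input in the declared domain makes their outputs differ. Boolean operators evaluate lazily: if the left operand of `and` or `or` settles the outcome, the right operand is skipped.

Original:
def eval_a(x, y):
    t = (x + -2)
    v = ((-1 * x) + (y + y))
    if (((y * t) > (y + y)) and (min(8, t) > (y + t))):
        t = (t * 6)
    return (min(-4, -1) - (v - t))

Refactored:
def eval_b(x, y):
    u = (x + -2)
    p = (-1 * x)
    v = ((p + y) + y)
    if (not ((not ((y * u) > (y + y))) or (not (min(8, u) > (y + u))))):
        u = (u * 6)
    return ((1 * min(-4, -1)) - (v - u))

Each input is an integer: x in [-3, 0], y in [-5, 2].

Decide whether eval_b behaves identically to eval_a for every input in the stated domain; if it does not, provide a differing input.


Reading the diff, among the changes: constant usage differs; also boolean connective usage differs; also statement counts differ; also arithmetic usage differs; also local variable names differ.
Tracing x=0, y=1: eval_a: t becomes -2; next v becomes 2; next (((y * t) > (y + y)) and (min(8, t) > (y + t))) evaluates to false; next final value -8 | eval_b: u becomes -2; next p becomes 0; next v becomes 2; next (not ((not ((y * u) > (y + y))) or (not (min(8, u) > (y + u))))) evaluates to false; next final value -8 — matching result -8.
Every one of the 32 inputs gives matching results.
verdict: equivalent


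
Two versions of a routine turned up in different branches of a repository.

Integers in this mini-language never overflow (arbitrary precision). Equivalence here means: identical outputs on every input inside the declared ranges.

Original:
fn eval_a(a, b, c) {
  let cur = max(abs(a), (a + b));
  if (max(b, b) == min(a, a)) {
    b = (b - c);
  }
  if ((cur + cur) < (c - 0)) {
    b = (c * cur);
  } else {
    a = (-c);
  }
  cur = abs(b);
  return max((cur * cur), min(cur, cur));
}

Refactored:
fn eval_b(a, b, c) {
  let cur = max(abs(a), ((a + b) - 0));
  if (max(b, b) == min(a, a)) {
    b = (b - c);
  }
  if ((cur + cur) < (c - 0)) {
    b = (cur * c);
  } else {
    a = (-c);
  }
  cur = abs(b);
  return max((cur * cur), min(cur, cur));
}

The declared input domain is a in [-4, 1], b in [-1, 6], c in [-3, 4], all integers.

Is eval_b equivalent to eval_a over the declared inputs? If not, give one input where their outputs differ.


This is a faithful refactor — arithmetic usage differs; constant usage differs, but the computed results match everywhere.
As a probe, take a=-4, b=4, c=0: eval_a runs cur := 4 | (max(b, b) == min(a, a)): false | ((cur + cur) < (c - 0)): false | a := 0 | cur := 4 | result 16; eval_b runs cur := 4 | (max(b, b) == min(a, a)): false | ((cur + cur) < (c - 0)): false | a := 0 | cur := 4 | result 16; both end at 16.
Sweeping the whole domain (384 inputs) finds no disagreement.
verdict: equivalent


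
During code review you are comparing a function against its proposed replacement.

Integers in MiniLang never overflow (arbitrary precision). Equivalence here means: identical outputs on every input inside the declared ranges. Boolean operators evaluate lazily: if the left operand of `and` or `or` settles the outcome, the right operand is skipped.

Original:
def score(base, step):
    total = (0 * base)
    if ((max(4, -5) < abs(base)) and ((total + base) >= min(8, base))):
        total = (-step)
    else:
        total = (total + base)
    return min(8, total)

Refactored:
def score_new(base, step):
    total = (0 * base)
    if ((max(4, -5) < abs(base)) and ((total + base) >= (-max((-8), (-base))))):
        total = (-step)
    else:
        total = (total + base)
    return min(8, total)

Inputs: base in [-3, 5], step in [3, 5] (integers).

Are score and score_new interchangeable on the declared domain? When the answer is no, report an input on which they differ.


Comparing the listings, the differences include: min/max/abs usage differs.
As a probe, take base=-2, step=4: score runs total = 0; ((max(4, -5) < abs(base)) and ((total + base) >= min(8, base))) -> false; total = -2; return -2; score_new runs total = 0; ((max(4, -5) < abs(base)) and ((total + base) >= (-max((-8), (-base))))) -> false; total = -2; return -2; both end at -2.
An exhaustive pass over the 27 declared inputs shows identical outputs.
verdict: equivalent


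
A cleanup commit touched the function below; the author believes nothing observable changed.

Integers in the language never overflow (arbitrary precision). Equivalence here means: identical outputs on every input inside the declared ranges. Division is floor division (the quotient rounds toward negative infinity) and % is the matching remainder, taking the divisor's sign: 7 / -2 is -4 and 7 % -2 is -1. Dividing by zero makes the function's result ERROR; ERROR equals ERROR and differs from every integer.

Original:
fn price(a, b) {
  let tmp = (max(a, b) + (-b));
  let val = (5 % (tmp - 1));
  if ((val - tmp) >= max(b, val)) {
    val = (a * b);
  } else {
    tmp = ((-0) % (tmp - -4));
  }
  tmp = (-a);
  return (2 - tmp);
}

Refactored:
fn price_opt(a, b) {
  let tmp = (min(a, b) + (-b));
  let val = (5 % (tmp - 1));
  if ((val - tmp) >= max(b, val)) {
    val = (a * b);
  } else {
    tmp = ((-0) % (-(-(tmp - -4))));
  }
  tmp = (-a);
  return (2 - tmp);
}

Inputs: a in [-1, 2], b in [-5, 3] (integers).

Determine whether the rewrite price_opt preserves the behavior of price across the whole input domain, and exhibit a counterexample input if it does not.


Run the pair on a=-1, b=-2.
price: tmp becomes 1; next hits division by zero so the output is ERROR
price_opt: tmp becomes 0; next val becomes 0; next ((val - tmp) >= max(b, val)) evaluates to true; next val becomes 2; next tmp becomes 1; next final value 1
ERROR against 1: the behavior changed.
verdict: not equivalent; witness: a=-1, b=-2


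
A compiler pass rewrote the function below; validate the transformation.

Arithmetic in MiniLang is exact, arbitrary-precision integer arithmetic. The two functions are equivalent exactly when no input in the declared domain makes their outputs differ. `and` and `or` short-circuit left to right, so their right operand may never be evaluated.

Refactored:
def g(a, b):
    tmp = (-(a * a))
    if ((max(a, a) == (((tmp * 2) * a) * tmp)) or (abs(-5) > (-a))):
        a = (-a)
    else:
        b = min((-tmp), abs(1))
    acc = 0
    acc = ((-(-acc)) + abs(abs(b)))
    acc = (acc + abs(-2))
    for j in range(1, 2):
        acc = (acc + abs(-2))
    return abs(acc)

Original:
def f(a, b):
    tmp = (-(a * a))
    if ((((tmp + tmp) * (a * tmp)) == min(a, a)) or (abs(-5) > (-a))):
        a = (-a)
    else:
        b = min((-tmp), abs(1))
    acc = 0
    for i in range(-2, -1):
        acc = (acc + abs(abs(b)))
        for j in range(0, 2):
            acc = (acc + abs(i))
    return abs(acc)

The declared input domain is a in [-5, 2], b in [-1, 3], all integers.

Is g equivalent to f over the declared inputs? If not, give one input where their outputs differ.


Equivalent. The suspicious edit (`min(a, a)` became `max(a, a)`) never changes the result for any input inside the declared domain.
Across all 40 domain points the two functions coincide.
Spot check at a=1, b=2 — f: tmp = -1; ((((tmp + tmp) * (a * tmp)) == min(a, a)) or (abs(-5) > (-a))) -> true; a = -1; acc = 0; [i=-2]; acc = 2; [j=0]; acc = 4; [j=1]; acc = 6; return 6. g: tmp = -1; ((max(a, a) == (((tmp * 2) * a) * tmp)) or (abs(-5) > (-a))) -> true; a = -1; acc = 0; acc = 2; acc = 4; [j=1]; acc = 6; return 6. Both give 6.
verdict: equivalent


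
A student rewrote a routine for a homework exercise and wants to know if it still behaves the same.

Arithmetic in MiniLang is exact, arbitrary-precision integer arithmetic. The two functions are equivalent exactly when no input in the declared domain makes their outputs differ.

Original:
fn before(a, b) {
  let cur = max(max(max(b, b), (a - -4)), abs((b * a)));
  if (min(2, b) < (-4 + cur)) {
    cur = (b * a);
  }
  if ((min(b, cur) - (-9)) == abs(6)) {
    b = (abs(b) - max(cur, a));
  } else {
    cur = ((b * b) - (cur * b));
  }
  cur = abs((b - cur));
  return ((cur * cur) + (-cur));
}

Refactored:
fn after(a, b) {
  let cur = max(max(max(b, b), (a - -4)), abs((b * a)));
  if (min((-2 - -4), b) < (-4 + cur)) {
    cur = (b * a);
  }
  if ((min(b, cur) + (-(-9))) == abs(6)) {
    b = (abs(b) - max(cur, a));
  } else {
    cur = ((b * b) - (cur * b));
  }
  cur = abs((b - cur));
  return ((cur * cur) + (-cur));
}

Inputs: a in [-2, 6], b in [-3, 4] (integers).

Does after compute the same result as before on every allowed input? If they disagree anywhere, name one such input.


This is a faithful refactor — arithmetic usage differs, and constant usage differs, but the computed results match everywhere.
Spot check at a=2, b=4 — before: cur := 8 | (min(2, b) < (-4 + cur)): true | cur := 8 | ((min(b, cur) - (-9)) == abs(6)): false | cur := -16 | cur := 20 | result 380. after: cur := 8 | (min((-2 - -4), b) < (-4 + cur)): true | cur := 8 | ((min(b, cur) + (-(-9))) == abs(6)): false | cur := -16 | cur := 20 | result 380. Both give 380.
Checked all 72 inputs in the declared domain: the outputs agree on every one.
verdict: equivalent


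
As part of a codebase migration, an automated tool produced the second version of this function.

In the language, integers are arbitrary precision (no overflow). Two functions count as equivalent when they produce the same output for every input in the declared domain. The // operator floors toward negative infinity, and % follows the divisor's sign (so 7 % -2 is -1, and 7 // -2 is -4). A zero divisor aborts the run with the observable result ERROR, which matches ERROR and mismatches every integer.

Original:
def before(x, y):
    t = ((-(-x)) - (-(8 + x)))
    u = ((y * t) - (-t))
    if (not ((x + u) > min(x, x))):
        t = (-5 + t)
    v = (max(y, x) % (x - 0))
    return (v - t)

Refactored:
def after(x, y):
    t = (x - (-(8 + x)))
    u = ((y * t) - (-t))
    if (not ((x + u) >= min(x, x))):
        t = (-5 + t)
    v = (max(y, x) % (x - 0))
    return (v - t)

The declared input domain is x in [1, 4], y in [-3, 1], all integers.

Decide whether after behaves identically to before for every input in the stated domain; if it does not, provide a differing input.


Not equivalent: x=1, y=-1 separates them (-5 vs -10).
before: t := 10 | u := 0 | (not ((x + u) > min(x, x))): true | t := 5 | v := 0 | result -5
after: t := 10 | u := 0 | (not ((x + u) >= min(x, x))): false | v := 0 | result -10
verdict: not equivalent; witness: x=1, y=-1


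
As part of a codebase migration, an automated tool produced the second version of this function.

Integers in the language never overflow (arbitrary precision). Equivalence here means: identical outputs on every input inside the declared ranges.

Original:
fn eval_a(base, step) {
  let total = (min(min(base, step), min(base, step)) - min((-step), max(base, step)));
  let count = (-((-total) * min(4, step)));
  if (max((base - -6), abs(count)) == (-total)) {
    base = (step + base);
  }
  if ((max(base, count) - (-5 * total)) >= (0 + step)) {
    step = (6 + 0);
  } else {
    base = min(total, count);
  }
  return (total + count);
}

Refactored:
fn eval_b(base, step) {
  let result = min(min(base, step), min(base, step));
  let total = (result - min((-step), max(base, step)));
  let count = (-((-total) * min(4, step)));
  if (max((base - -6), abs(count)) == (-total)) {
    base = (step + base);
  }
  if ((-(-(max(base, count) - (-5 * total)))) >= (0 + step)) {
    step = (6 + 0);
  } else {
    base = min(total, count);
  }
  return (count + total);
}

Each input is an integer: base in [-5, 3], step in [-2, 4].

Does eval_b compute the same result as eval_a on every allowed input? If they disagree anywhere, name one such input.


The two are interchangeable: local variable names differ; also statement counts differ, and every declared input agrees.
Tracing base=0, step=-1: eval_a: total becomes -1; next count becomes 1; next (max((base - -6), abs(count)) == (-total)) evaluates to false; next ((max(base, count) - (-5 * total)) >= (0 + step)) evaluates to false; next base becomes -1; next final value 0 | eval_b: result becomes -1; next total becomes -1; next count becomes 1; next (max((base - -6), abs(count)) == (-total)) evaluates to false; next ((-(-(max(base, count) - (-5 * total)))) >= (0 + step)) evaluates to false; next base becomes -1; next final value 0 — matching result 0.
Every one of the 63 inputs gives matching results.
verdict: equivalent


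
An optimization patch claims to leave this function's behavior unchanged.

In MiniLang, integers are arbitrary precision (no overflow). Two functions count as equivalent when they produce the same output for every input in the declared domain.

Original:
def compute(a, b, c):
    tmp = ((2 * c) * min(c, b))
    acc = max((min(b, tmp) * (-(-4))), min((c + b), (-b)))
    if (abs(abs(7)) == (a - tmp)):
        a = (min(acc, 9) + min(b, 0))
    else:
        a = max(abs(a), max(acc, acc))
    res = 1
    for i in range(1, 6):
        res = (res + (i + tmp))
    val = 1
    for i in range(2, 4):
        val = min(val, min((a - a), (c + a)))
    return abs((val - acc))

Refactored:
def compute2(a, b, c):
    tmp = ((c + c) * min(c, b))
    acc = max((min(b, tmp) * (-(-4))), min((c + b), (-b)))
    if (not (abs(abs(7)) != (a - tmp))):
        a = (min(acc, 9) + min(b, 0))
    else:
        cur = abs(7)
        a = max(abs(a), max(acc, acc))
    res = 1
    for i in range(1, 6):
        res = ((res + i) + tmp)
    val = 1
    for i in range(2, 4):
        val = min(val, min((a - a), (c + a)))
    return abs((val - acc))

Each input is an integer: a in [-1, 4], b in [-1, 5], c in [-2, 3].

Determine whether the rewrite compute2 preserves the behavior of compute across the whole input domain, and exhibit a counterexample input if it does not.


Differences: constant usage differs; and boolean connective usage differs; and arithmetic usage differs; and statement counts differ; and min/max/abs usage differs; and local variable names differ; and comparison usage differs — yet all 252 inputs agree.
verdict: equivalent


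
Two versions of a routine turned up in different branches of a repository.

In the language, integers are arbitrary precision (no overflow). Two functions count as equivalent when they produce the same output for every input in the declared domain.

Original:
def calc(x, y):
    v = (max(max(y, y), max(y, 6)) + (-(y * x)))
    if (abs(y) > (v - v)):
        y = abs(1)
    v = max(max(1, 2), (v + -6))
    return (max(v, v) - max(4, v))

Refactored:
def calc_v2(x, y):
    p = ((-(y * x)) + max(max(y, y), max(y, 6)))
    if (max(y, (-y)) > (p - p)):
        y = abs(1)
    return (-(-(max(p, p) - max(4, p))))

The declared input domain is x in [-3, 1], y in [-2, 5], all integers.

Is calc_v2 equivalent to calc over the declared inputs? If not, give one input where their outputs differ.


Not equivalent: x=-3, y=-2 separates them (-2 vs -4).
calc: v := 0 | (abs(y) > (v - v)): true | y := 1 | v := 2 | result -2
calc_v2: p := 0 | (max(y, (-y)) > (p - p)): true | y := 1 | result -4
verdict: not equivalent; witness: x=-3, y=-2


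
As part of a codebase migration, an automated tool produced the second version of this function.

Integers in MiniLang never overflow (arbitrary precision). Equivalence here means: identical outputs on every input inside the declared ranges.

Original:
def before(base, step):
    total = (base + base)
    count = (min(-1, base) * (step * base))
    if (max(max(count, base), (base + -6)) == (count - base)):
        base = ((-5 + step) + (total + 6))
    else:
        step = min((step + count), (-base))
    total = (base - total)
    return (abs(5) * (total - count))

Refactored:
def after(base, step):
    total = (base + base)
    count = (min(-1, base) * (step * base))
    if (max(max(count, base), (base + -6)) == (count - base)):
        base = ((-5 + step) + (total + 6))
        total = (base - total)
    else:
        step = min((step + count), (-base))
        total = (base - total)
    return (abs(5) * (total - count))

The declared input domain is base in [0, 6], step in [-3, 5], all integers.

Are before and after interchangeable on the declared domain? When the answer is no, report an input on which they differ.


Equivalent — the differences include statement counts differ, arithmetic usage differs, yet no declared input distinguishes the two.
As a probe, take base=2, step=-2: before runs total becomes 4; next count becomes 4; next (max(max(count, base), (base + -6)) == (count - base)) evaluates to false; next step becomes -2; next total becomes -2; next final value -30; after runs total becomes 4; next count becomes 4; next (max(max(count, base), (base + -6)) == (count - base)) evaluates to false; next step becomes -2; next total becomes -2; next final value -30; both end at -30.
Checked all 63 inputs in the declared domain: the outputs agree on every one.
verdict: equivalent


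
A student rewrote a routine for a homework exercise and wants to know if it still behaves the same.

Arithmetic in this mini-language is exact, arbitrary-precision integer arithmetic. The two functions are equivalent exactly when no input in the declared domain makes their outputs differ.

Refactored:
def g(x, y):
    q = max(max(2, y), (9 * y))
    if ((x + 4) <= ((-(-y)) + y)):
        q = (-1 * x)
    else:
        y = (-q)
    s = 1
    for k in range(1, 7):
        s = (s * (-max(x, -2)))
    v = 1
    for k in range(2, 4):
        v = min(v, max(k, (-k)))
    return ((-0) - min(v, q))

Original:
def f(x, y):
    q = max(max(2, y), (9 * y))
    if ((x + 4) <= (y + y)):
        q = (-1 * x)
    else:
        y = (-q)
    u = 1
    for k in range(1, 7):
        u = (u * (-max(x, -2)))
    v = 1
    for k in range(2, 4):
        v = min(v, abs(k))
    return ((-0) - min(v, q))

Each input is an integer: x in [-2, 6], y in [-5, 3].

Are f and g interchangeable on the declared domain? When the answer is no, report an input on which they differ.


Differences: min/max/abs usage differs; local variable names differ — yet all 81 inputs agree.
verdict: equivalent


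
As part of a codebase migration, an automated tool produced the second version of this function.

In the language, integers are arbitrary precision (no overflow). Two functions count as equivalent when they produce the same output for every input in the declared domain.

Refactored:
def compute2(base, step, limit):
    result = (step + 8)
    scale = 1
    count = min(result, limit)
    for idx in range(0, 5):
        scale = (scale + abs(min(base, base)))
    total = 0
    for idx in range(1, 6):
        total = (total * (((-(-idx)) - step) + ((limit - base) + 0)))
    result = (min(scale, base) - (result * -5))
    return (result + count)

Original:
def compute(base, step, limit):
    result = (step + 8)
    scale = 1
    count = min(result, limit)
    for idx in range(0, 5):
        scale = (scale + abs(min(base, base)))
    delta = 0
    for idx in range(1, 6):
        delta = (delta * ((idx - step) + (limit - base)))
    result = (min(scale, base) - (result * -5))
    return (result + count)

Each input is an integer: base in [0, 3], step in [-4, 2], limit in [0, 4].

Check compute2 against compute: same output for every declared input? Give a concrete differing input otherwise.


The two are interchangeable: local variable names differ; constant usage differs; arithmetic usage differs, and every declared input agrees.
Tracing base=0, step=-2, limit=4: compute: result = 6; scale = 1; count = 4; [idx=0]; scale = 1; [idx=1]; scale = 1; [idx=2]; scale = 1; [idx=3]; scale = 1; [idx=4]; scale = 1; delta = 0; [idx=1]; delta = 0; [idx=2]; delta = 0; [idx=3]; delta = 0; [idx=4]; delta = 0; [idx=5]; delta = 0; result = 30; return 34 | compute2: result = 6; scale = 1; count = 4; [idx=0]; scale = 1; [idx=1]; scale = 1; [idx=2]; scale = 1; [idx=3]; scale = 1; [idx=4]; scale = 1; total = 0; [idx=1]; total = 0; [idx=2]; total = 0; [idx=3]; total = 0; [idx=4]; total = 0; [idx=5]; total = 0; result = 30; return 34 — matching result 34.
Sweeping the whole domain (140 inputs) finds no disagreement.
verdict: equivalent


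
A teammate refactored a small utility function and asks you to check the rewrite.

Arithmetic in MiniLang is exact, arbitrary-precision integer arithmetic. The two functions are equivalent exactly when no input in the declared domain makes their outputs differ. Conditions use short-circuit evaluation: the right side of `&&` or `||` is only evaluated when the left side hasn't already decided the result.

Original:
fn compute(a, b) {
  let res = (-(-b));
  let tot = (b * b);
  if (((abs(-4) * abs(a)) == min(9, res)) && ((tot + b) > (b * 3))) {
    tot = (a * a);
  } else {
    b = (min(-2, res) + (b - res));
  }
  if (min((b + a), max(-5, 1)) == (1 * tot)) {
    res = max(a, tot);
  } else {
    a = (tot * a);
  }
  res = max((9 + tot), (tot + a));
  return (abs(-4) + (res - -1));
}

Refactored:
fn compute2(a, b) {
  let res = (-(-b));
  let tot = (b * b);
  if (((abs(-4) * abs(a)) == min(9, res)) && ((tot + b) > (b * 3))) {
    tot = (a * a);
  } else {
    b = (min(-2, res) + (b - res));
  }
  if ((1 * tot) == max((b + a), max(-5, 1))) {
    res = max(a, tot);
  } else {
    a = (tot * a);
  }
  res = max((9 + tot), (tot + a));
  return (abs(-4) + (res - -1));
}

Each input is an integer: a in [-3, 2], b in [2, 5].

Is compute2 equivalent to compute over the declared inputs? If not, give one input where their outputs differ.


Equivalent. Although `min((b + a), max(-5, 1))` became `max((b + a), max(-5, 1))`, no input in the stated domain can expose it.
Checked all 24 inputs in the declared domain: the outputs agree on every one.
One worked example (a=-3, b=5) — compute: res = 5; tot = 25; (((abs(-4) * abs(a)) == min(9, res)) && ((tot + b) > (b * 3))) -> false; b = -2; (min((b + a), max(-5, 1)) == (1 * tot)) -> false; a = -75; res = 34; return 39; compute2: res = 5; tot = 25; (((abs(-4) * abs(a)) == min(9, res)) && ((tot + b) > (b * 3))) -> false; b = -2; ((1 * tot) == max((b + a), max(-5, 1))) -> false; a = -75; res = 34; return 39; agreement on 39.
verdict: equivalent


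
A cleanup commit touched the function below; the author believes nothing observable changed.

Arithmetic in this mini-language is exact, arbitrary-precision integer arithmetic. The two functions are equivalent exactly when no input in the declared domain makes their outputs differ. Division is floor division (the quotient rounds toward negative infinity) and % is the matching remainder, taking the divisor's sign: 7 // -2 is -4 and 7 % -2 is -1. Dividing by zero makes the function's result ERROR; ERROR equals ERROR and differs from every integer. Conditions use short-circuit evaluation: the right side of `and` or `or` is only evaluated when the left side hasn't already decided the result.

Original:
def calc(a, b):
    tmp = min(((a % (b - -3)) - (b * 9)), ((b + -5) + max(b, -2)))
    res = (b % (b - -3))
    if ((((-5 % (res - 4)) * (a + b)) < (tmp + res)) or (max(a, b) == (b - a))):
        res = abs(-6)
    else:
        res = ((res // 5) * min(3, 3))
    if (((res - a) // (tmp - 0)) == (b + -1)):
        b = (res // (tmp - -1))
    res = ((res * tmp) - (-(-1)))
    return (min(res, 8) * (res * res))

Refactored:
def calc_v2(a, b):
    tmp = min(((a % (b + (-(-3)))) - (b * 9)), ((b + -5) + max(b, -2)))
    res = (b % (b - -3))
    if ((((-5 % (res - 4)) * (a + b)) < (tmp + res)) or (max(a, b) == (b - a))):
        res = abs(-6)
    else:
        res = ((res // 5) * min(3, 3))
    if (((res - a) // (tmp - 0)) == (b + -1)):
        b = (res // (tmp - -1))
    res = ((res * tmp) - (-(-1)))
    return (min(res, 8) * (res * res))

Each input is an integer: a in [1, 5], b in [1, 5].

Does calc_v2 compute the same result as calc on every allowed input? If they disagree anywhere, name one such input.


Equivalent — the differences include arithmetic usage differs, yet no declared input distinguishes the two.
One worked example (a=4, b=1) — calc: tmp := -9 | res := 1 | ((((-5 % (res - 4)) * (a + b)) < (tmp + res)) or (max(a, b) == (b - a))): true | res := 6 | (((res - a) // (tmp - 0)) == (b + -1)): false | res := -55 | result -166375; calc_v2: tmp := -9 | res := 1 | ((((-5 % (res - 4)) * (a + b)) < (tmp + res)) or (max(a, b) == (b - a))): true | res := 6 | (((res - a) // (tmp - 0)) == (b + -1)): false | res := -55 | result -166375; agreement on -166375.
Across all 25 domain points the two functions coincide.
verdict: equivalent


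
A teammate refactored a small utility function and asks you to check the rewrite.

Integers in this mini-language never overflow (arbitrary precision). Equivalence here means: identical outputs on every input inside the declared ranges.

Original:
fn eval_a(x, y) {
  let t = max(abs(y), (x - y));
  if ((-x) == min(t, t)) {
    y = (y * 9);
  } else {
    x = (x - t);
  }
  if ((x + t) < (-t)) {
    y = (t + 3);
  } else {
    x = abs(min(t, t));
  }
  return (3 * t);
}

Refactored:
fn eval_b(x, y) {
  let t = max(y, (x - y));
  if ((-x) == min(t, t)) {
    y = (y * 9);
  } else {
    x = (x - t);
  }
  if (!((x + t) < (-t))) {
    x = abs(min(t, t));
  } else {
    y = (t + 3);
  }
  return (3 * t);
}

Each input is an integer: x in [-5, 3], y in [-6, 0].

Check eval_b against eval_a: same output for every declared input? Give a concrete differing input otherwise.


The rewrite breaks on x=-5, y=-6, where the results are 18 and 3.
eval_a: t becomes 6; next ((-x) == min(t, t)) evaluates to false; next x becomes -11; next ((x + t) < (-t)) evaluates to false; next x becomes 6; next final value 18
eval_b: t becomes 1; next ((-x) == min(t, t)) evaluates to false; next x becomes -6; next (!((x + t) < (-t))) evaluates to false; next y becomes 4; next final value 3
verdict: not equivalent; witness: x=-5, y=-6


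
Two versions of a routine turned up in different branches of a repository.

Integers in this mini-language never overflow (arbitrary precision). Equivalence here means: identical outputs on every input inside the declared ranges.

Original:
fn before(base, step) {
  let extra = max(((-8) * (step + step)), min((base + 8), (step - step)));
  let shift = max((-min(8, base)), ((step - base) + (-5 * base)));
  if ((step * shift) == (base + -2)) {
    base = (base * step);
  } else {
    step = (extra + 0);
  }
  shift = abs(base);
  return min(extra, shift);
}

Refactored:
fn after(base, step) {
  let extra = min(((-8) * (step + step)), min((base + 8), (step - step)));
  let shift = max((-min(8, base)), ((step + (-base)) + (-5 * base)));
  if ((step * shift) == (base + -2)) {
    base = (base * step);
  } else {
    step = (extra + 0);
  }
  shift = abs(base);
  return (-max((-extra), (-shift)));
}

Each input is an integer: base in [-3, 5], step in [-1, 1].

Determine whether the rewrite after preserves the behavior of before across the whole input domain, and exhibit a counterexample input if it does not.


Run the pair on base=-3, step=-1.
before: extra=16, then shift=17, then ((step * shift) == (base + -2)) is false, then step=16, then shift=3, then returns 3
after: extra=0, then shift=17, then ((step * shift) == (base + -2)) is false, then step=0, then shift=3, then returns 0
3 against 0: the behavior changed.
verdict: not equivalent; witness: base=-3, step=-1


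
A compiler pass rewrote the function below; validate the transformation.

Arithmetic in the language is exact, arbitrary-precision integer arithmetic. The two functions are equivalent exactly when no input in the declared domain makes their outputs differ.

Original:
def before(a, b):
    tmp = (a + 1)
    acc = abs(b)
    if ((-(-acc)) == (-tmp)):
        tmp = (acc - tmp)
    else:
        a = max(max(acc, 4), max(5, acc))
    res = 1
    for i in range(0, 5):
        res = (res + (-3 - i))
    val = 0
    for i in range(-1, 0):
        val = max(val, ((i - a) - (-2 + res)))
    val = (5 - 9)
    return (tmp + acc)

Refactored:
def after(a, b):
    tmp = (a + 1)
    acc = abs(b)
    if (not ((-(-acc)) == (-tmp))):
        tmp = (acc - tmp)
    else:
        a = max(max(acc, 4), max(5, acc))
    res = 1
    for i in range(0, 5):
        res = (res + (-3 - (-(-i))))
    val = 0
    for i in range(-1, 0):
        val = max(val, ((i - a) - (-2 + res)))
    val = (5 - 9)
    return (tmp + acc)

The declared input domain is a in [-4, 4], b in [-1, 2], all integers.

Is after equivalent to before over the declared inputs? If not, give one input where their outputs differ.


Run the pair on a=-4, b=-1.
before: tmp = -3; acc = 1; ((-(-acc)) == (-tmp)) -> false; a = 5; res = 1; [i=0]; res = -2; [i=1]; res = -6; [i=2]; res = -11; [i=3]; res = -17; [i=4]; res = -24; val = 0; [i=-1]; val = 20; val = -4; return -2
after: tmp = -3; acc = 1; (not ((-(-acc)) == (-tmp))) -> true; tmp = 4; res = 1; [i=0]; res = -2; [i=1]; res = -6; [i=2]; res = -11; [i=3]; res = -17; [i=4]; res = -24; val = 0; [i=-1]; val = 29; val = -4; return 5
-2 vs 5 — the two versions disagree here.
verdict: not equivalent; witness: a=-4, b=-1


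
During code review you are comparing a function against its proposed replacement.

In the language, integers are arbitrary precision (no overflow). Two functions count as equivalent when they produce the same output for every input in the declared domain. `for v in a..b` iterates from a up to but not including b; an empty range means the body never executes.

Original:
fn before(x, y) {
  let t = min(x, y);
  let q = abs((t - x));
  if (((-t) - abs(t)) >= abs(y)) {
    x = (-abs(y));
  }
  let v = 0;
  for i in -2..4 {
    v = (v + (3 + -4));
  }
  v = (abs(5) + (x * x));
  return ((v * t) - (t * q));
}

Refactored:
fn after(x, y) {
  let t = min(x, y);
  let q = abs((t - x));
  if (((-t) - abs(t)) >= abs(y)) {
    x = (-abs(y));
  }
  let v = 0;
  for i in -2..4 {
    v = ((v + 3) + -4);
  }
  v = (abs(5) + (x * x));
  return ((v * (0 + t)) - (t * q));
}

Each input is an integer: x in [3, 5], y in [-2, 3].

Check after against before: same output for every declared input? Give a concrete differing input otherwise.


The two versions differ — the changes include constant usage differs; and arithmetic usage differs.
As a probe, take x=5, y=0: before runs t becomes 0; next q becomes 5; next (((-t) - abs(t)) >= abs(y)) evaluates to true; next x becomes 0; next v becomes 0; next at i=-2:; next v becomes -1; next at i=-1:; next v becomes -2; next at i=0:; next v becomes -3; next at i=1:; next v becomes -4; next at i=2:; next v becomes -5; next at i=3:; next v becomes -6; next v becomes 5; next final value 0; after runs t becomes 0; next q becomes 5; next (((-t) - abs(t)) >= abs(y)) evaluates to true; next x becomes 0; next v becomes 0; next at i=-2:; next v becomes -1; next at i=-1:; next v becomes -2; next at i=0:; next v becomes -3; next at i=1:; next v becomes -4; next at i=2:; next v becomes -5; next at i=3:; next v becomes -6; next v becomes 5; next final value 0; both end at 0.
An exhaustive pass over the 18 declared inputs shows identical outputs.
verdict: equivalent


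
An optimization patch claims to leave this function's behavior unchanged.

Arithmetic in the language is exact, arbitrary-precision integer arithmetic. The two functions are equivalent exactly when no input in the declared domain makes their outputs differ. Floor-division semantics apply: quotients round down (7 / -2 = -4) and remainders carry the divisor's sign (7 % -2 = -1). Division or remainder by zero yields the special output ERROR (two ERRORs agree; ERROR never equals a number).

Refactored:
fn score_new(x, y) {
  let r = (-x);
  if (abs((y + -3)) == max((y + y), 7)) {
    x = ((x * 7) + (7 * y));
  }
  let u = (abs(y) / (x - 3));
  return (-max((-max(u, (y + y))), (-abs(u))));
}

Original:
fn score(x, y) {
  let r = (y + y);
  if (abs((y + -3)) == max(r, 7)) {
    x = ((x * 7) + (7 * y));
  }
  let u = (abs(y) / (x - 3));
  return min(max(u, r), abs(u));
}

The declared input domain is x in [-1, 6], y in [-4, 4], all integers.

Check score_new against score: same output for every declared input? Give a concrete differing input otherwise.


Comparing the listings, the differences include: arithmetic usage differs; and min/max/abs usage differs.
Spot check at x=5, y=-2 — score: r := -4 | (abs((y + -3)) == max(r, 7)): false | u := 1 | result 1. score_new: r := -5 | (abs((y + -3)) == max((y + y), 7)): false | u := 1 | result 1. Both give 1.
Checked all 72 inputs in the declared domain: the outputs agree on every one.
verdict: equivalent


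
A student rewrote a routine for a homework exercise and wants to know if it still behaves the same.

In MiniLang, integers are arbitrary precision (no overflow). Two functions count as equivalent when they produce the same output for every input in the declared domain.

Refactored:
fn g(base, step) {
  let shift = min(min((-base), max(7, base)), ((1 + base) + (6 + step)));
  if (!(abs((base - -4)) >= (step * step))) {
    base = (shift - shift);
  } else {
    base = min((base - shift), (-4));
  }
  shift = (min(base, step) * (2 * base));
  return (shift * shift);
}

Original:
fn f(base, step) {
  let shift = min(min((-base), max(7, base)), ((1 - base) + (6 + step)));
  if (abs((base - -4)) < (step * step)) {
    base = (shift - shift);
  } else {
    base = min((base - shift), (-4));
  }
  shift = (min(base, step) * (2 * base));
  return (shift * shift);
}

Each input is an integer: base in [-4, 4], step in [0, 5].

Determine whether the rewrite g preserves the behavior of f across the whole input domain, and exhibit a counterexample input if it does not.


Consider the input base=-4, step=0.
f: shift becomes 4; next (abs((base - -4)) < (step * step)) evaluates to false; next base becomes -8; next shift becomes 128; next final value 16384
g: shift becomes 3; next (!(abs((base - -4)) >= (step * step))) evaluates to false; next base becomes -7; next shift becomes 98; next final value 9604
16384 against 9604: the behavior changed.
verdict: not equivalent; witness: base=-4, step=0
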